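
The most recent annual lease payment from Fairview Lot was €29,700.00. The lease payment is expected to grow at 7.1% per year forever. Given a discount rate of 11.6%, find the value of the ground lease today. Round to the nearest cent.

D₁ = D₀ × (1 + g) = €29,700.00 × 1.071 = €31,808.7000
Growing perpetuity: P = D₁ / (r − g) = €31,808.7000 / (0.116 − 0.071) = €706,860.00

€706860.00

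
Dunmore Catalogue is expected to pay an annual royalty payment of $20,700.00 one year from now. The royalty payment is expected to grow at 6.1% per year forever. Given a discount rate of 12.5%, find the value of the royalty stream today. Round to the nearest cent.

Growing perpetuity: P = D₁ / (r − g) = $20,700.0000 / (0.125 − 0.061) = $323,437.50

$323437.50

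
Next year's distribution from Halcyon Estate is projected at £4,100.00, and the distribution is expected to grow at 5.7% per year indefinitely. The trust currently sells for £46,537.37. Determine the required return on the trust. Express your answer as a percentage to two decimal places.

P = D₁/(r − g) ⇒ r = D₁/P + g = £4,100.0000/£46,537.37 + 0.057 = 0.088101 + 0.057 = 0.145101

14.51%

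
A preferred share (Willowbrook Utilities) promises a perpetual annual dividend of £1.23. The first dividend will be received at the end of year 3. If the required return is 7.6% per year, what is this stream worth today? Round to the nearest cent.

£13.98

Value at end of year 2: C / r = £1.23 / 0.076 = £16.1842
Discount to today: PV = £16.1842 / (1 + 0.076)^2 = £16.1842 / 1.157776 = £13.98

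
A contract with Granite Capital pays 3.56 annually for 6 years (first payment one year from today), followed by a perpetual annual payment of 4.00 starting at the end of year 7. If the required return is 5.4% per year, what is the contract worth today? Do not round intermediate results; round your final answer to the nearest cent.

71.87

PV of 6-year annuity: 3.56 × [1 − (1+0.054)^−6] / 0.054 = 17.84060
Perpetuity value at year 6: 4.00 / 0.054 = 74.07407
PV of perpetuity: 74.07407 / (1+0.054)^6 = 54.02846
Total PV = 17.84060 + 54.02846 = 71.86906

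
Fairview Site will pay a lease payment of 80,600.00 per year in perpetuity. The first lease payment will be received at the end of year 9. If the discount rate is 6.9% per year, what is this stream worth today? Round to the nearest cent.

684958.58

Value at end of year 8: C / r = 80,600.00 / 0.069 = 1,168,115.9420
Discount to today: PV = 1,168,115.9420 / (1 + 0.069)^8 = 1,168,115.9420 / 1.705382 = 684,958.58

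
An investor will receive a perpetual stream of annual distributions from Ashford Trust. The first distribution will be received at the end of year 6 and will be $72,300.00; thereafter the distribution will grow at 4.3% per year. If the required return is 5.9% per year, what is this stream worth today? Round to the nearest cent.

Value at end of year 5: C₁ / (r − g) = $72,300.00 / (0.059 − 0.043) = $4,518,750.0000
Discount to today: PV = $4,518,750.0000 / (1 + 0.059)^5 = $4,518,750.0000 / 1.331925 = $3,392,645.75

$3392645.75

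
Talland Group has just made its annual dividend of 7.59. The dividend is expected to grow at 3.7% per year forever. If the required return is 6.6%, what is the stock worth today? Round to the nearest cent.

271.41

D₁ = D₀ × (1 + g) = 7.59 × 1.037 = 7.8708
Growing perpetuity: P = D₁ / (r − g) = 7.8708 / (0.066 − 0.037) = 271.41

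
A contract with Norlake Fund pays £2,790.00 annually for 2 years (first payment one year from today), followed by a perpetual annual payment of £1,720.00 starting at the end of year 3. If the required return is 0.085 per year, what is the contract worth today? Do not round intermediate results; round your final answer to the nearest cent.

PV of 2-year annuity: £2,790.00 × [1 − (1+0.085)^−2] / 0.085 = 4941.40882
Perpetuity value at year 2: £1,720.00 / 0.085 = 20235.29412
PV of perpetuity: 20235.29412 / (1+0.085)^2 = 17188.97757
Total PV = 4941.40882 + 17188.97757 = 22130.38639

£22130.39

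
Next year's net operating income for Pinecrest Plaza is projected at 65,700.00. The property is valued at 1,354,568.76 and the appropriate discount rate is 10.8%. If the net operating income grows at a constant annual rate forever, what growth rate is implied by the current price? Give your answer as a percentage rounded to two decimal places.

P = D₁/(r−g) ⇒ g = r − D₁/P = 0.108 − 65,700.00/1,354,568.76 = 0.059497

5.95%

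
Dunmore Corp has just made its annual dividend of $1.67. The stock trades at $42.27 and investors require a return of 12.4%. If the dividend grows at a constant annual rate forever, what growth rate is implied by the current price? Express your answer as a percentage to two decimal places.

8.13%

P = D₀(1+g)/(r−g) ⇒ P(r−g) = D₀(1+g) ⇒ g(P+D₀) = P·r − D₀
g = (P·r − D₀)/(P + D₀) = ($42.27×0.124 − $1.67) / ($42.27 + $1.67) = 0.081281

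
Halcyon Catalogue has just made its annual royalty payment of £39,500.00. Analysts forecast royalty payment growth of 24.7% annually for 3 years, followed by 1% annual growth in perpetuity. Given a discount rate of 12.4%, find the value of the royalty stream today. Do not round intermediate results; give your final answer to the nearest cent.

£624253.58

D_1 = 49256.50000
D_2 = 61422.85550
D_3 = 76594.30081
Terminal value at year 3: TV = D_3×(1+g_2)/(r−g_2) = 77360.24382/0.114 = 678598.62997
P_0 = D_1/(1+r)^1 + D_2/(1+r)^2 + D_3/(1+r)^3 + TV/(1+r)^3
    = 43822.50890 + 48618.03256 + 53938.33327 + 477874.70707 = 624253.58179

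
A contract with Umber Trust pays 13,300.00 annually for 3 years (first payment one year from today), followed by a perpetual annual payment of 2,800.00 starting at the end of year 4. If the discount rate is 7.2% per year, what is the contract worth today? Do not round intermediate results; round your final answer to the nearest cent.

PV of 3-year annuity: 13,300.00 × [1 − (1+0.072)^−3] / 0.072 = 34776.25552
Perpetuity value at year 3: 2,800.00 / 0.072 = 38888.88889
PV of perpetuity: 38888.88889 / (1+0.072)^3 = 31567.57194
Total PV = 34776.25552 + 31567.57194 = 66343.82745

66343.83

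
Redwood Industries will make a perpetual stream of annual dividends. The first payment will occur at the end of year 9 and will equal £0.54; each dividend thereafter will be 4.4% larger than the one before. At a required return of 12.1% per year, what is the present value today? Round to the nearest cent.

Value at end of year 8: C₁ / (r − g) = £0.54 / (0.121 − 0.044) = £7.0130
Discount to today: PV = £7.0130 / (1 + 0.121)^8 = £7.0130 / 2.493704 = £2.81

£2.81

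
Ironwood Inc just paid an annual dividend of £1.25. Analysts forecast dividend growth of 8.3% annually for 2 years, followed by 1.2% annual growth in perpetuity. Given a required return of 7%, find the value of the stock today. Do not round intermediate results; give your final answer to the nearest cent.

D_1 = 1.35375
D_2 = 1.46611
Terminal value at year 2: TV = D_2×(1+g_2)/(r−g_2) = 1.48370/0.058 = 25.58111
P_0 = D_1/(1+r)^1 + D_2/(1+r)^2 + TV/(1+r)^2
    = 1.26519 + 1.28056 + 22.34354 = 24.88928

£24.89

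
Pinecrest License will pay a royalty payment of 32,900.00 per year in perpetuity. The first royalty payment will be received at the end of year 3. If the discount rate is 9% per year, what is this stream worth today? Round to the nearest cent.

307680.80

Value at end of year 2: C / r = 32,900.00 / 0.09 = 365,555.5556
Discount to today: PV = 365,555.5556 / (1 + 0.09)^2 = 365,555.5556 / 1.188100 = 307,680.80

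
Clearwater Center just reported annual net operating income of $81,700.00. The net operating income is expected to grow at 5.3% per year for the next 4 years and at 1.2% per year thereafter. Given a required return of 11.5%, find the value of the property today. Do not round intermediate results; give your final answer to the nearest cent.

$922354.22

D_1 = 86030.10000
D_2 = 90589.69530
D_3 = 95390.94915
D_4 = 100446.66946
Terminal value at year 4: TV = D_4×(1+g_2)/(r−g_2) = 101652.02949/0.103 = 986912.90766
P_0 = D_1/(1+r)^1 + D_2/(1+r)^2 + D_3/(1+r)^3 + D_4/(1+r)^4 + TV/(1+r)^4
    = 77157.04036 + 72866.69372 + 68814.91344 + 64988.43395 + 638527.13745 = 922354.21892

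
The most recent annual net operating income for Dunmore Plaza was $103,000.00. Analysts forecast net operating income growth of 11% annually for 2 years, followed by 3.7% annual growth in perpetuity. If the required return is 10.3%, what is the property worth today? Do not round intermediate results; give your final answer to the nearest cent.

$1846919.97

D_1 = 114330.00000
D_2 = 126906.30000
Terminal value at year 2: TV = D_2×(1+g_2)/(r−g_2) = 131601.83310/0.066 = 1993967.16818
P_0 = D_1/(1+r)^1 + D_2/(1+r)^2 + TV/(1+r)^2
    = 103653.67180 + 104311.49202 + 1638954.80650 = 1846919.97033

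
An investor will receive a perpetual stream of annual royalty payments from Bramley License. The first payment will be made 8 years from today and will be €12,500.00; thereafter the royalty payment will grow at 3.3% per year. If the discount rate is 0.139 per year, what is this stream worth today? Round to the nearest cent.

Value at end of year 7: C₁ / (r − g) = €12,500.00 / (0.139 − 0.033) = €117,924.5283
Discount to today: PV = €117,924.5283 / (1 + 0.139)^7 = €117,924.5283 / 2.486944 = €47,417.44

€47417.44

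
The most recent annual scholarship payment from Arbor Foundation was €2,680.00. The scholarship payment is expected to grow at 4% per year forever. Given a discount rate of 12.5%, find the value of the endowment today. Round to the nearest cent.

D₁ = D₀ × (1 + g) = €2,680.00 × 1.04 = €2,787.2000
Growing perpetuity: P = D₁ / (r − g) = €2,787.2000 / (0.125 − 0.04) = €32,790.59

€32790.59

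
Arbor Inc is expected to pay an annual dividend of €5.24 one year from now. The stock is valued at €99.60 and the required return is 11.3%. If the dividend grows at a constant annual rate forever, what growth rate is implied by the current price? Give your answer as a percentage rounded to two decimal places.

P = D₁/(r−g) ⇒ g = r − D₁/P = 0.113 − €5.24/€99.60 = 0.060390

6.04%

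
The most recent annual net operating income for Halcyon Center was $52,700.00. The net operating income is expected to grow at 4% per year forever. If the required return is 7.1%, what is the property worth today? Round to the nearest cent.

D₁ = D₀ × (1 + g) = $52,700.00 × 1.04 = $54,808.0000
Growing perpetuity: P = D₁ / (r − g) = $54,808.0000 / (0.071 − 0.04) = $1,768,000.00

$1768000.00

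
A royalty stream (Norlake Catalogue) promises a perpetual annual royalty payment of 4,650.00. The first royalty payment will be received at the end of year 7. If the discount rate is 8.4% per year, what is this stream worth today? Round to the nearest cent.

Value at end of year 6: C / r = 4,650.00 / 0.084 = 55,357.1429
Discount to today: PV = 55,357.1429 / (1 + 0.084)^6 = 55,357.1429 / 1.622466 = 34,119.13

34119.13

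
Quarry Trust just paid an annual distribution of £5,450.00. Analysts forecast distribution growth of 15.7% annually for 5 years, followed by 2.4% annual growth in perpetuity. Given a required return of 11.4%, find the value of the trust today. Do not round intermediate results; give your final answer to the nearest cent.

£105509.44

D_1 = 6305.65000
D_2 = 7295.63705
D_3 = 8441.05207
D_4 = 9766.29724
D_5 = 11299.60591
Terminal value at year 5: TV = D_5×(1+g_2)/(r−g_2) = 11570.79645/0.09 = 128564.40500
P_0 = D_1/(1+r)^1 + D_2/(1+r)^2 + D_3/(1+r)^3 + D_4/(1+r)^4 + D_5/(1+r)^5 + TV/(1+r)^5
    = 5660.36804 + 5878.85622 + 6105.77796 + 6341.45879 + 6586.23683 + 74936.73899 = 105509.43682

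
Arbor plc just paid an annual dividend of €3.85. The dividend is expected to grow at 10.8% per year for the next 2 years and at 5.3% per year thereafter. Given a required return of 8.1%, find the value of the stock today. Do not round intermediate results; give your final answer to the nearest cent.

D_1 = 4.26580
D_2 = 4.72651
Terminal value at year 2: TV = D_2×(1+g_2)/(r−g_2) = 4.97701/0.028 = 177.75040
P_0 = D_1/(1+r)^1 + D_2/(1+r)^2 + TV/(1+r)^2
    = 3.94616 + 4.04472 + 152.11050 = 160.10139

€160.10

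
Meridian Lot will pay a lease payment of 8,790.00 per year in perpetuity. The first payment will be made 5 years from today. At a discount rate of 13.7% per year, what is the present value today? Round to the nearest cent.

Value at end of year 4: C / r = 8,790.00 / 0.137 = 64,160.5839
Discount to today: PV = 64,160.5839 / (1 + 0.137)^4 = 64,160.5839 / 1.671252 = 38,390.74

38390.74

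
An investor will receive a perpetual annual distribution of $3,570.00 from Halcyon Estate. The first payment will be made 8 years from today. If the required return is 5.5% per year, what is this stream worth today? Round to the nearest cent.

Value at end of year 7: C / r = $3,570.00 / 0.055 = $64,909.0909
Discount to today: PV = $64,909.0909 / (1 + 0.055)^7 = $64,909.0909 / 1.454679 = $44,620.90

$44620.90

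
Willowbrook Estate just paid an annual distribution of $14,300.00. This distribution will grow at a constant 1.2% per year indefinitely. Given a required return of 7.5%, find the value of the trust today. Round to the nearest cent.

D₁ = D₀ × (1 + g) = $14,300.00 × 1.012 = $14,471.6000
Growing perpetuity: P = D₁ / (r − g) = $14,471.6000 / (0.075 − 0.012) = $229,707.94

$229707.94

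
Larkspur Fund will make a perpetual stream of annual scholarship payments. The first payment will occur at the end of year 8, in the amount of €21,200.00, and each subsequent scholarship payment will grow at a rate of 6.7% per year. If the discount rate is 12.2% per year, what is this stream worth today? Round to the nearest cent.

Value at end of year 7: C₁ / (r − g) = €21,200.00 / (0.122 − 0.067) = €385,454.5455
Discount to today: PV = €385,454.5455 / (1 + 0.122)^7 = €385,454.5455 / 2.238463 = €172,196.05

€172196.05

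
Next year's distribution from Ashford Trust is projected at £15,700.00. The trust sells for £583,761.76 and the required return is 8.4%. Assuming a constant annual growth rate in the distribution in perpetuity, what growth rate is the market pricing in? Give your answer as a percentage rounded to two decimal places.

P = D₁/(r−g) ⇒ g = r − D₁/P = 0.084 − £15,700.00/£583,761.76 = 0.057105

5.71%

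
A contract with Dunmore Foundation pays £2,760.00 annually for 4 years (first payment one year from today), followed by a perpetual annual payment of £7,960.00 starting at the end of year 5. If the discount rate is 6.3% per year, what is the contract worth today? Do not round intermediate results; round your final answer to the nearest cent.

PV of 4-year annuity: £2,760.00 × [1 − (1+0.063)^−4] / 0.063 = 9498.35800
Perpetuity value at year 4: £7,960.00 / 0.063 = 126349.20635
PV of perpetuity: 126349.20635 / (1+0.063)^4 = 98955.39124
Total PV = 9498.35800 + 98955.39124 = 108453.74924

£108453.75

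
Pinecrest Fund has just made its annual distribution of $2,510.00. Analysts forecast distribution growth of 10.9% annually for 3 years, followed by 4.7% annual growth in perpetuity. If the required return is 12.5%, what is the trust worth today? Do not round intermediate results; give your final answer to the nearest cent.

D_1 = 2783.59000
D_2 = 3087.00131
D_3 = 3423.48445
Terminal value at year 3: TV = D_3×(1+g_2)/(r−g_2) = 3584.38822/0.078 = 45953.69515
P_0 = D_1/(1+r)^1 + D_2/(1+r)^2 + D_3/(1+r)^3 + TV/(1+r)^3
    = 2474.30222 + 2439.11215 + 2404.42255 + 32274.74886 = 39592.58578

$39592.59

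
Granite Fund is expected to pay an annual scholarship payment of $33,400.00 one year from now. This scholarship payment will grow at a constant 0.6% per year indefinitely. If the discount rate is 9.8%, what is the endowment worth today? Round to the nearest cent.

Growing perpetuity: P = D₁ / (r − g) = $33,400.0000 / (0.098 − 0.006) = $363,043.48

$363043.48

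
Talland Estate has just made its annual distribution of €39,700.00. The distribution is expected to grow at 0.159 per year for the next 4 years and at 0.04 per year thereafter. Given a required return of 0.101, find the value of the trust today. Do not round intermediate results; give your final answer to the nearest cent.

€1011992.98

D_1 = 46012.30000
D_2 = 53328.25570
D_3 = 61807.44836
D_4 = 71634.83264
Terminal value at year 4: TV = D_4×(1+g_2)/(r−g_2) = 74500.22595/0.061 = 1221315.17952
P_0 = D_1/(1+r)^1 + D_2/(1+r)^2 + D_3/(1+r)^3 + D_4/(1+r)^4 + TV/(1+r)^4
    = 41791.37148 + 43992.91512 + 46310.43472 + 48750.03981 + 831148.21980 = 1011992.98093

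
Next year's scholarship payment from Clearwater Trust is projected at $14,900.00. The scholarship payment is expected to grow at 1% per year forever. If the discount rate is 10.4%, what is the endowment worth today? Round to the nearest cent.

Growing perpetuity: P = D₁ / (r − g) = $14,900.0000 / (0.104 − 0.01) = $158,510.64

$158510.64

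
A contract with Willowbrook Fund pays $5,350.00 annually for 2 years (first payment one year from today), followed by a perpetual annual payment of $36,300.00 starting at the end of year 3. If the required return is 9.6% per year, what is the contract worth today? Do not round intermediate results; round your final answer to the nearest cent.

$324120.39

PV of 2-year annuity: $5,350.00 × [1 − (1+0.096)^−2] / 0.096 = 9335.20699
Perpetuity value at year 2: $36,300.00 / 0.096 = 378125.00000
PV of perpetuity: 378125.00000 / (1+0.096)^2 = 314785.18435
Total PV = 9335.20699 + 314785.18435 = 324120.39134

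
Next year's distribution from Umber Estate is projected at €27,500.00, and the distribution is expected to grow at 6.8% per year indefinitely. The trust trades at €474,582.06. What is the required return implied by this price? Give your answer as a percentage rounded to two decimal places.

12.59%

P = D₁/(r − g) ⇒ r = D₁/P + g = €27,500.0000/€474,582.06 + 0.068 = 0.057946 + 0.068 = 0.125946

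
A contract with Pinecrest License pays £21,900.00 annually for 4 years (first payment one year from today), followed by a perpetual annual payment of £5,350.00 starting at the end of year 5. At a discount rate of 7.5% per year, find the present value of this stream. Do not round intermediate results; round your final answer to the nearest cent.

PV of 4-year annuity: £21,900.00 × [1 − (1+0.075)^−4] / 0.075 = 73350.24531
Perpetuity value at year 4: £5,350.00 / 0.075 = 71333.33333
PV of perpetuity: 71333.33333 / (1+0.075)^4 = 53414.43779
Total PV = 73350.24531 + 53414.43779 = 126764.68310

£126764.68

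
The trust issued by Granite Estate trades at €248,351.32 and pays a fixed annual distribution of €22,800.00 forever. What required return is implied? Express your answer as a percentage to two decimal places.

9.18%

P = C/r ⇒ r = C/P = €22,800.00/€248,351.32 = 0.091805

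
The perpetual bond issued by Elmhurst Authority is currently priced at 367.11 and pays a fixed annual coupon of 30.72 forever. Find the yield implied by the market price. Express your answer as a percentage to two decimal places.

8.37%

P = C/r ⇒ r = C/P = 30.72/367.11 = 0.083681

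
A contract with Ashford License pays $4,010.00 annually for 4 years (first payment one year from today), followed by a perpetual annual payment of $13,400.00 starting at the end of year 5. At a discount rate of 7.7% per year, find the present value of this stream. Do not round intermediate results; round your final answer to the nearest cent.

$142716.29

PV of 4-year annuity: $4,010.00 × [1 − (1+0.077)^−4] / 0.077 = 13370.80427
Perpetuity value at year 4: $13,400.00 / 0.077 = 174025.97403
PV of perpetuity: 174025.97403 / (1+0.077)^4 = 129345.48095
Total PV = 13370.80427 + 129345.48095 = 142716.28522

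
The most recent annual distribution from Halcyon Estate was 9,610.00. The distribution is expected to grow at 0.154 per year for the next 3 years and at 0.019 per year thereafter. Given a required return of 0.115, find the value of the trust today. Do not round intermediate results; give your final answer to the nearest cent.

D_1 = 11089.94000
D_2 = 12797.79076
D_3 = 14768.65054
Terminal value at year 3: TV = D_3×(1+g_2)/(r−g_2) = 15049.25490/0.096 = 156763.07185
P_0 = D_1/(1+r)^1 + D_2/(1+r)^2 + D_3/(1+r)^3 + TV/(1+r)^3
    = 9946.13453 + 10294.02623 + 10654.08634 + 113088.68730 = 143982.93440

143982.93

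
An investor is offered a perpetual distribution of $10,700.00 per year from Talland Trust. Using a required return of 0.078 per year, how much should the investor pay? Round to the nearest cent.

$137179.49

Level perpetuity: PV = C / r = $10,700.00 / 0.078 = $137,179.49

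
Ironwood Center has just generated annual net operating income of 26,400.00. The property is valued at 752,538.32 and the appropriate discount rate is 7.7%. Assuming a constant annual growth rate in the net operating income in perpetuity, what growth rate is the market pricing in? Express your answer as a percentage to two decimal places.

P = D₀(1+g)/(r−g) ⇒ P(r−g) = D₀(1+g) ⇒ g(P+D₀) = P·r − D₀
g = (P·r − D₀)/(P + D₀) = (752,538.32×0.077 − 26,400.00) / (752,538.32 + 26,400.00) = 0.040498

4.05%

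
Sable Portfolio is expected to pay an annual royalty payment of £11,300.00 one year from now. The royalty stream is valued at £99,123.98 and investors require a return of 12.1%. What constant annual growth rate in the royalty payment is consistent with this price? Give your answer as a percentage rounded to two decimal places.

P = D₁/(r−g) ⇒ g = r − D₁/P = 0.121 − £11,300.00/£99,123.98 = 0.007001

0.70%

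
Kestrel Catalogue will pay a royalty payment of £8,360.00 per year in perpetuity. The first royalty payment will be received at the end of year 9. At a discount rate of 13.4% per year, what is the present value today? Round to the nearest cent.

Value at end of year 8: C / r = £8,360.00 / 0.134 = £62,388.0597
Discount to today: PV = £62,388.0597 / (1 + 0.134)^8 = £62,388.0597 / 2.734667 = £22,813.77

£22813.77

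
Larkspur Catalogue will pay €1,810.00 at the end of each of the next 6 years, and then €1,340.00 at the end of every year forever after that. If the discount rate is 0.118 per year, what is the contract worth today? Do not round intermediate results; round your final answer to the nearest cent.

€13299.29

PV of 6-year annuity: €1,810.00 × [1 − (1+0.118)^−6] / 0.118 = 7483.99107
Perpetuity value at year 6: €1,340.00 / 0.118 = 11355.93220
PV of perpetuity: 11355.93220 / (1+0.118)^6 = 5815.29793
Total PV = 7483.99107 + 5815.29793 = 13299.28900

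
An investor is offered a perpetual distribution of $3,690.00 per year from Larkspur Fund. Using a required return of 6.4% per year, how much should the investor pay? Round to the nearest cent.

$57656.25

Level perpetuity: PV = C / r = $3,690.00 / 0.064 = $57,656.25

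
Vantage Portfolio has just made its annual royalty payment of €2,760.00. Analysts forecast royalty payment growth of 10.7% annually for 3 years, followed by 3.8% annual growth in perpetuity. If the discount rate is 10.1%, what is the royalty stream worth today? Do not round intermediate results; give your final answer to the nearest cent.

D_1 = 3055.32000
D_2 = 3382.23924
D_3 = 3744.13884
Terminal value at year 3: TV = D_3×(1+g_2)/(r−g_2) = 3886.41611/0.063 = 61689.14468
P_0 = D_1/(1+r)^1 + D_2/(1+r)^2 + D_3/(1+r)^3 + TV/(1+r)^3
    = 2775.04087 + 2790.16371 + 2805.36896 + 46221.79338 = 54592.36692

€54592.37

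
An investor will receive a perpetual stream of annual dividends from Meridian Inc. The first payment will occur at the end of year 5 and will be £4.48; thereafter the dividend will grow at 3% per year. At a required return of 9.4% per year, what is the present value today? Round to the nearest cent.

£48.87

Value at end of year 4: C₁ / (r − g) = £4.48 / (0.094 − 0.03) = £70.0000
Discount to today: PV = £70.0000 / (1 + 0.094)^4 = £70.0000 / 1.432416 = £48.87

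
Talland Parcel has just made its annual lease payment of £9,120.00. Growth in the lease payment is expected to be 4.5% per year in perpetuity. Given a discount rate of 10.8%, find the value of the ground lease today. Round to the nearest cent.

£151276.19

D₁ = D₀ × (1 + g) = £9,120.00 × 1.045 = £9,530.4000
Growing perpetuity: P = D₁ / (r − g) = £9,530.4000 / (0.108 − 0.045) = £151,276.19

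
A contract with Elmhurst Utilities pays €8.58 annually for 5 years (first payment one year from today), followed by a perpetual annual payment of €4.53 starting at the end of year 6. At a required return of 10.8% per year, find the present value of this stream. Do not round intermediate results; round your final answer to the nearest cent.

€56.99

PV of 5-year annuity: €8.58 × [1 − (1+0.108)^−5] / 0.108 = 31.87099
Perpetuity value at year 5: €4.53 / 0.108 = 41.94444
PV of perpetuity: 41.94444 / (1+0.108)^5 = 25.11746
Total PV = 31.87099 + 25.11746 = 56.98844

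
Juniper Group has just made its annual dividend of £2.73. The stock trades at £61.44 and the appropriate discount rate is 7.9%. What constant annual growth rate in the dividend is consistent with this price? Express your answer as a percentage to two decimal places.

P = D₀(1+g)/(r−g) ⇒ P(r−g) = D₀(1+g) ⇒ g(P+D₀) = P·r − D₀
g = (P·r − D₀)/(P + D₀) = (£61.44×0.079 − £2.73) / (£61.44 + £2.73) = 0.033096

3.31%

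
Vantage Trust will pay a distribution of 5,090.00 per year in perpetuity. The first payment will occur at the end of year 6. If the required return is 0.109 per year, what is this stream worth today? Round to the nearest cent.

Value at end of year 5: C / r = 5,090.00 / 0.109 = 46,697.2477
Discount to today: PV = 46,697.2477 / (1 + 0.109)^5 = 46,697.2477 / 1.677481 = 27,837.71

27837.71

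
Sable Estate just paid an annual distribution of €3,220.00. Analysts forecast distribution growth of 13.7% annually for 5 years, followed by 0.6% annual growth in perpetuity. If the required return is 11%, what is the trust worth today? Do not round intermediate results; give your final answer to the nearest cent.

D_1 = 3661.14000
D_2 = 4162.71618
D_3 = 4733.00830
D_4 = 5381.43043
D_5 = 6118.68640
Terminal value at year 5: TV = D_5×(1+g_2)/(r−g_2) = 6155.39852/0.104 = 59186.52424
P_0 = D_1/(1+r)^1 + D_2/(1+r)^2 + D_3/(1+r)^3 + D_4/(1+r)^4 + D_5/(1+r)^5 + TV/(1+r)^5
    = 3298.32432 + 3378.55383 + 3460.73487 + 3544.91491 + 3631.14257 + 35124.32141 = 52437.99193

€52437.99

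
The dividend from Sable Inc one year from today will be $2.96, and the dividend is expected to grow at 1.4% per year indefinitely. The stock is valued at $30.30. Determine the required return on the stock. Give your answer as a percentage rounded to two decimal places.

P = D₁/(r − g) ⇒ r = D₁/P + g = $2.9600/$30.30 + 0.014 = 0.097690 + 0.014 = 0.111690

11.17%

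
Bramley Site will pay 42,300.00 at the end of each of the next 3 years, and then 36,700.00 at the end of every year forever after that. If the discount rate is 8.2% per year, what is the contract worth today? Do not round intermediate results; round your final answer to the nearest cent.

461940.80

PV of 3-year annuity: 42,300.00 × [1 − (1+0.082)^−3] / 0.082 = 108618.99976
Perpetuity value at year 3: 36,700.00 / 0.082 = 447560.97561
PV of perpetuity: 447560.97561 / (1+0.082)^3 = 353321.79615
Total PV = 108618.99976 + 353321.79615 = 461940.79591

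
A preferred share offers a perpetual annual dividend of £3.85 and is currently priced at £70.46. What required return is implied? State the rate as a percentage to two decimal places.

P = C/r ⇒ r = C/P = £3.85/£70.46 = 0.054641

5.46%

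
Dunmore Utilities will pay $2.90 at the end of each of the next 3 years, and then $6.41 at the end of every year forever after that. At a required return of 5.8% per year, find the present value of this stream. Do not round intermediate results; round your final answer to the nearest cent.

$101.10

PV of 3-year annuity: $2.90 × [1 − (1+0.058)^−3] / 0.058 = 7.78051
Perpetuity value at year 3: $6.41 / 0.058 = 110.51724
PV of perpetuity: 110.51724 / (1+0.058)^3 = 93.31964
Total PV = 7.78051 + 93.31964 = 101.10014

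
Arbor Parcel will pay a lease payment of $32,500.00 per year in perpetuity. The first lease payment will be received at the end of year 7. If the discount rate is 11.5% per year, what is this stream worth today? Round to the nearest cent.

$147074.14

Value at end of year 6: C / r = $32,500.00 / 0.115 = $282,608.6957
Discount to today: PV = $282,608.6957 / (1 + 0.115)^6 = $282,608.6957 / 1.921539 = $147,074.14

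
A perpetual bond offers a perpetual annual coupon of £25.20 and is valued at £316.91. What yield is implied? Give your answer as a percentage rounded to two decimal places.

P = C/r ⇒ r = C/P = £25.20/£316.91 = 0.079518

7.95%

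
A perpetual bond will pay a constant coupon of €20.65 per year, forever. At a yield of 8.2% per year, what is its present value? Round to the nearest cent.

€251.83

Level perpetuity: PV = C / r = €20.65 / 0.082 = €251.83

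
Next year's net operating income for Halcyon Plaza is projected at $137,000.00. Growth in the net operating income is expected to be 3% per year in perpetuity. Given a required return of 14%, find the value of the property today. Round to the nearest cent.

Growing perpetuity: P = D₁ / (r − g) = $137,000.0000 / (0.14 − 0.03) = $1,245,454.55

$1245454.55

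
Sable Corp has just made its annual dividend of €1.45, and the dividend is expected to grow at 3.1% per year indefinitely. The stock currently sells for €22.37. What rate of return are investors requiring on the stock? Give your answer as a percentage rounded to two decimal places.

9.78%

D₁ = €1.45 × 1.031 = €1.4950
P = D₁/(r − g) ⇒ r = D₁/P + g = €1.4950/€22.37 + 0.031 = 0.066828 + 0.031 = 0.097828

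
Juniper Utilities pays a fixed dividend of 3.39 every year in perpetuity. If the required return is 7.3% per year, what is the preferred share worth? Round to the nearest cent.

46.44

Level perpetuity: PV = C / r = 3.39 / 0.073 = 46.44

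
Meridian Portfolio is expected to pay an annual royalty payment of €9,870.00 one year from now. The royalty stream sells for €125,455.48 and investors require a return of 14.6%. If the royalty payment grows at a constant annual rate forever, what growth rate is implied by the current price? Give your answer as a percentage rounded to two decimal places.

P = D₁/(r−g) ⇒ g = r − D₁/P = 0.146 − €9,870.00/€125,455.48 = 0.067327

6.73%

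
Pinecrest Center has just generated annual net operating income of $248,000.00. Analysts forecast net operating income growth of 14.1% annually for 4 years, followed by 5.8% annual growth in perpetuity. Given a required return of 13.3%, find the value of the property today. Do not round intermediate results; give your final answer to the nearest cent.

$4607948.82

D_1 = 282968.00000
D_2 = 322866.48800
D_3 = 368390.66281
D_4 = 420333.74626
Terminal value at year 4: TV = D_4×(1+g_2)/(r−g_2) = 444713.10355/0.075 = 5929508.04730
P_0 = D_1/(1+r)^1 + D_2/(1+r)^2 + D_3/(1+r)^3 + D_4/(1+r)^4 + TV/(1+r)^4
    = 249751.10327 + 251514.57090 + 253290.49020 + 255078.94909 + 3598313.70845 = 4607948.82189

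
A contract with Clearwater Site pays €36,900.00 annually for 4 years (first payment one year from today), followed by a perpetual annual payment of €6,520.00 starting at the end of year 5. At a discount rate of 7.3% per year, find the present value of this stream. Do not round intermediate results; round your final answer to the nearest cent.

PV of 4-year annuity: €36,900.00 × [1 − (1+0.073)^−4] / 0.073 = 124146.25180
Perpetuity value at year 4: €6,520.00 / 0.073 = 89315.06849
PV of perpetuity: 89315.06849 / (1+0.073)^4 = 67379.19961
Total PV = 124146.25180 + 67379.19961 = 191525.45141

€191525.45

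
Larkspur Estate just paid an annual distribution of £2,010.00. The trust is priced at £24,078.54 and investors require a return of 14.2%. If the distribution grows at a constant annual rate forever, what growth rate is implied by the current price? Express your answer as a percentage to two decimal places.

5.40%

P = D₀(1+g)/(r−g) ⇒ P(r−g) = D₀(1+g) ⇒ g(P+D₀) = P·r − D₀
g = (P·r − D₀)/(P + D₀) = (£24,078.54×0.142 − £2,010.00) / (£24,078.54 + £2,010.00) = 0.054014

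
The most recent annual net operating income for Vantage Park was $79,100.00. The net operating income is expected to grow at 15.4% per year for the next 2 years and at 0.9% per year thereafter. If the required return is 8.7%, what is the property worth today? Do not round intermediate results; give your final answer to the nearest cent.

D_1 = 91281.40000
D_2 = 105338.73560
Terminal value at year 2: TV = D_2×(1+g_2)/(r−g_2) = 106286.78422/0.078 = 1362651.07975
P_0 = D_1/(1+r)^1 + D_2/(1+r)^2 + TV/(1+r)^2
    = 83975.52898 + 89151.57354 + 1153255.61161 = 1326382.71413

$1326382.71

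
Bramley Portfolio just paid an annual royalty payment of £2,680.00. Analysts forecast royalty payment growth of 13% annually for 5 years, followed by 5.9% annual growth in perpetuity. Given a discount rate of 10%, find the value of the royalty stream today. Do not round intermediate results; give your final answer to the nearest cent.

D_1 = 3028.40000
D_2 = 3422.09200
D_3 = 3866.96396
D_4 = 4369.66927
D_5 = 4937.72628
Terminal value at year 5: TV = D_5×(1+g_2)/(r−g_2) = 5229.05213/0.041 = 127537.85686
P_0 = D_1/(1+r)^1 + D_2/(1+r)^2 + D_3/(1+r)^3 + D_4/(1+r)^4 + D_5/(1+r)^5 + TV/(1+r)^5
    = 2753.09091 + 2828.17521 + 2905.30726 + 2984.54291 + 3065.93954 + 79190.97482 = 93728.03064

£93728.03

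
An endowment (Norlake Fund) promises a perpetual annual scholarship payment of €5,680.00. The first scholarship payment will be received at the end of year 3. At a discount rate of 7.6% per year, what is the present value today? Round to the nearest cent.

€64552.07

Value at end of year 2: C / r = €5,680.00 / 0.076 = €74,736.8421
Discount to today: PV = €74,736.8421 / (1 + 0.076)^2 = €74,736.8421 / 1.157776 = €64,552.07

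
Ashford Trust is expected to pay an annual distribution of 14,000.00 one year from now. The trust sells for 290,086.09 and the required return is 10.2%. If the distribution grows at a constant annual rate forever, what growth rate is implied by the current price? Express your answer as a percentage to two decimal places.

5.37%

P = D₁/(r−g) ⇒ g = r − D₁/P = 0.102 − 14,000.00/290,086.09 = 0.053738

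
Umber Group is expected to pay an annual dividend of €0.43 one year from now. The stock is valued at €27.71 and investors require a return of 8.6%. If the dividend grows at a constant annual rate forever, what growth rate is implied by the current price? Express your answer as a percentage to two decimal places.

P = D₁/(r−g) ⇒ g = r − D₁/P = 0.086 − €0.43/€27.71 = 0.070482

7.05%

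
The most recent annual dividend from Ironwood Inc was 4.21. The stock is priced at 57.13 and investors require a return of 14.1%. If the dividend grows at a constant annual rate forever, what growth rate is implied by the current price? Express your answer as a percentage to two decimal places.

P = D₀(1+g)/(r−g) ⇒ P(r−g) = D₀(1+g) ⇒ g(P+D₀) = P·r − D₀
g = (P·r − D₀)/(P + D₀) = (57.13×0.141 − 4.21) / (57.13 + 4.21) = 0.062689

6.27%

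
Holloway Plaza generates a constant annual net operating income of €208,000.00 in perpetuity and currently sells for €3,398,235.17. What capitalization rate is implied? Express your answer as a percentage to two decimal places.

P = C/r ⇒ r = C/P = €208,000.00/€3,398,235.17 = 0.061208

6.12%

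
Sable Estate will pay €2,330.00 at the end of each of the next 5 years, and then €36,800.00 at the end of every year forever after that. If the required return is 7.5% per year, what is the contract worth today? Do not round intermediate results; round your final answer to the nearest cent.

€351205.01

PV of 5-year annuity: €2,330.00 × [1 − (1+0.075)^−5] / 0.075 = 9426.91182
Perpetuity value at year 5: €36,800.00 / 0.075 = 490666.66667
PV of perpetuity: 490666.66667 / (1+0.075)^5 = 341778.10227
Total PV = 9426.91182 + 341778.10227 = 351205.01409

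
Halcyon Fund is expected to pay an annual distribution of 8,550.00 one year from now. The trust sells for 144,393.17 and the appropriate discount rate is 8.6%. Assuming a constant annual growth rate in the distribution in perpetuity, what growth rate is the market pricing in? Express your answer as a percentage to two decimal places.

P = D₁/(r−g) ⇒ g = r − D₁/P = 0.086 − 8,550.00/144,393.17 = 0.026787

2.68%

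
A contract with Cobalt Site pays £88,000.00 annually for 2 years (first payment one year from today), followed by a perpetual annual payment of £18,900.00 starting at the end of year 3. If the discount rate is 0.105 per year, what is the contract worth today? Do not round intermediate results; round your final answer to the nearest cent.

PV of 2-year annuity: £88,000.00 × [1 − (1+0.105)^−2] / 0.105 = 151708.60547
Perpetuity value at year 2: £18,900.00 / 0.105 = 180000.00000
PV of perpetuity: 180000.00000 / (1+0.105)^2 = 147417.12905
Total PV = 151708.60547 + 147417.12905 = 299125.73453

£299125.73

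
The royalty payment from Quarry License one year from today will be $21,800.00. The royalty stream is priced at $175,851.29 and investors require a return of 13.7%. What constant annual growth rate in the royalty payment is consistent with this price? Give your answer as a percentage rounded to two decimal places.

P = D₁/(r−g) ⇒ g = r − D₁/P = 0.137 − $21,800.00/$175,851.29 = 0.013032

1.30%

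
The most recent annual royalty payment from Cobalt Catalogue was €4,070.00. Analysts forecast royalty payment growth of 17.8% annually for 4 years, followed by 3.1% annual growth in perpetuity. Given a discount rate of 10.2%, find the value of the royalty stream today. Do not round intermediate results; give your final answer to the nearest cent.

€96457.42

D_1 = 4794.46000
D_2 = 5647.87388
D_3 = 6653.19543
D_4 = 7837.46422
Terminal value at year 4: TV = D_4×(1+g_2)/(r−g_2) = 8080.42561/0.071 = 113808.81138
P_0 = D_1/(1+r)^1 + D_2/(1+r)^2 + D_3/(1+r)^3 + D_4/(1+r)^4 + TV/(1+r)^4
    = 4350.68966 + 4650.73722 + 4971.47772 + 5314.33825 + 77170.17934 = 96457.42218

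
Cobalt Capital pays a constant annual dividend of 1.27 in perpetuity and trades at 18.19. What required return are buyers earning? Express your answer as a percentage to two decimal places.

P = C/r ⇒ r = C/P = 1.27/18.19 = 0.069819

6.98%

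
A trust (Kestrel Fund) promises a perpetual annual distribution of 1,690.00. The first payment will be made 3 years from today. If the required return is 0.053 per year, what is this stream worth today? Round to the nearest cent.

28757.70

Value at end of year 2: C / r = 1,690.00 / 0.053 = 31,886.7925
Discount to today: PV = 31,886.7925 / (1 + 0.053)^2 = 31,886.7925 / 1.108809 = 28,757.70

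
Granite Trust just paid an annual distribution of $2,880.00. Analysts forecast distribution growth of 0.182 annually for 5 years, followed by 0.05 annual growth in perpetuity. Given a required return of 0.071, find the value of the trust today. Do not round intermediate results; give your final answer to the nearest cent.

$255323.73

D_1 = 3404.16000
D_2 = 4023.71712
D_3 = 4756.03364
D_4 = 5621.63176
D_5 = 6644.76874
Terminal value at year 5: TV = D_5×(1+g_2)/(r−g_2) = 6977.00717/0.021 = 332238.43687
P_0 = D_1/(1+r)^1 + D_2/(1+r)^2 + D_3/(1+r)^3 + D_4/(1+r)^4 + D_5/(1+r)^5 + TV/(1+r)^5
    = 3178.48739 + 3507.91046 + 3871.47541 + 4272.72076 + 4715.55176 + 235777.58805 = 255323.73383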